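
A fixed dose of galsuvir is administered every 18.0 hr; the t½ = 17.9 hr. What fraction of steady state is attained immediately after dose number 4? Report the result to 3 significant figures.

0.938

k = ln 2 / 17.9 = 0.03872 hr⁻¹
f_n = 1 − e^(−nkτ) = 1 − e^(−4 × 0.03872 × 18.0) = 1 − e^(−2.788) = 1 − 0.06154 ≈ 0.938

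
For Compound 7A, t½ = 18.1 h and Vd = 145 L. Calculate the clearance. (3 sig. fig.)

k = ln 2 / t½ = ln 2 / 18.1 = 0.03830 h⁻¹
CL = k · V = 0.03830 × 145 ≈ 5.55 L/h

5.55 L/h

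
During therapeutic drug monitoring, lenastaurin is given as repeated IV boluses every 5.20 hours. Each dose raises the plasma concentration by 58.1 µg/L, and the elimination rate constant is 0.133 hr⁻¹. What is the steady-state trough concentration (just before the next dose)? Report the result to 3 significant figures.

Fraction remaining after one interval: e^(−kτ) = e^(−0.1330 × 5.20) = 0.5008
R = 1 / (1 − 0.5008) = 2.003
Css,max = 58.1 × 2.003 = 116.4 µg/L
Css,min = Css,max × e^(−kτ) = 116.4 × 0.5008 ≈ 58.3 µg/L

58.3 µg/L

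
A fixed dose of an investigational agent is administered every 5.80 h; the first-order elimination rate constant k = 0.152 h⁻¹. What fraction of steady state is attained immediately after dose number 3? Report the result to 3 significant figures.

f_n = 1 − e^(−nkτ) = 1 − e^(−3 × 0.1520 × 5.80) = 1 − e^(−2.645) = 1 − 0.07102 ≈ 0.929

0.929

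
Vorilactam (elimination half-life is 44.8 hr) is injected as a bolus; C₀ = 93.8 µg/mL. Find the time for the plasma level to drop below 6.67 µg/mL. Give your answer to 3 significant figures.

171 hours

k = ln 2 / 44.8 = 0.01547 hr⁻¹
C(t) = C₀ e^(−kt)  ⇒  t = ln(C₀/C) / k
t = ln(93.8/6.67) / 0.01547 = 2.644 / 0.01547 ≈ 171 hours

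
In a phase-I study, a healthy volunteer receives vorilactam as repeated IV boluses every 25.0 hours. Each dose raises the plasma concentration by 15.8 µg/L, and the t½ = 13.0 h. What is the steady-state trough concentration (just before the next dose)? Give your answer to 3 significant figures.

k = ln 2 / 13.0 = 0.05332 h⁻¹
Fraction remaining after one interval: e^(−kτ) = e^(−0.05332 × 25.0) = 0.2637
R = 1 / (1 − 0.2637) = 1.358
Css,max = 15.8 × 1.358 = 21.46 µg/L
Css,min = Css,max × e^(−kτ) = 21.46 × 0.2637 ≈ 5.66 µg/L

5.66 µg/L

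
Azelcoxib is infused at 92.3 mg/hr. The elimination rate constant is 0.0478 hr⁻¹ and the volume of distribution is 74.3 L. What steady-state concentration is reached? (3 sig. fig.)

26.0 µg/mL

CL = k · V = 0.0478 × 74.3 = 3.552 L/hr
Css = rate / CL = 92.3 / 3.552 ≈ 26.0 µg/mL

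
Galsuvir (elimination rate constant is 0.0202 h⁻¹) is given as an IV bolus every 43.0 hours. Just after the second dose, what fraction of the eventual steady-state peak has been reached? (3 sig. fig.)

0.824

f_n = 1 − e^(−nkτ) = 1 − e^(−2 × 0.02020 × 43.0) = 1 − e^(−1.737) = 1 − 0.1760 ≈ 0.824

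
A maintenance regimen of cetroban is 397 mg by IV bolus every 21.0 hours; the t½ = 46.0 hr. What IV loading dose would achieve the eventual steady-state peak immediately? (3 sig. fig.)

k = ln 2 / 46.0 = 0.01507 hr⁻¹
Accumulation ratio R = 1 / (1 − e^(−kτ)) = 1 / (1 − e^(−0.01507×21.0)) = 1 / (1 − 0.7287) = 3.687
Loading dose = maintenance dose × R = 397 × 3.687 ≈ 1460 mg

1460 mg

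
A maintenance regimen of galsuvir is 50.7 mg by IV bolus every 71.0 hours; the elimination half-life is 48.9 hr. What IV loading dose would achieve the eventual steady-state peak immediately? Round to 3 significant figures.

79.9 mg

k = ln 2 / 48.9 = 0.01417 hr⁻¹
Accumulation ratio R = 1 / (1 − e^(−kτ)) = 1 / (1 − e^(−0.01417×71.0)) = 1 / (1 − 0.3655) = 1.576
Loading dose = maintenance dose × R = 50.7 × 1.576 ≈ 79.9 mg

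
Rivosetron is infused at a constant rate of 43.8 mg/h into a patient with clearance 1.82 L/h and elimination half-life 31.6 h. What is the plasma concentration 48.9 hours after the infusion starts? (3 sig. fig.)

Css = rate / CL = 43.8 / 1.82 = 24.07 mg/L
k = ln 2 / 31.6 = 0.02194 h⁻¹
C(t) = Css (1 − e^(−kt)) = 24.07 × (1 − e^(−1.073)) = 24.07 × 0.6579 ≈ 15.8 mg/L

15.8 mg/L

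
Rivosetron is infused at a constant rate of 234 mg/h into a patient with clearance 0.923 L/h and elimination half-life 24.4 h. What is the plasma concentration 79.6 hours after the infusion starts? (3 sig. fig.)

Css = rate / CL = 234 / 0.923 = 253.5 mg/L
k = ln 2 / 24.4 = 0.02841 h⁻¹
C(t) = Css (1 − e^(−kt)) = 253.5 × (1 − e^(−2.261)) = 253.5 × 0.8958 ≈ 227 mg/L

227 mg/L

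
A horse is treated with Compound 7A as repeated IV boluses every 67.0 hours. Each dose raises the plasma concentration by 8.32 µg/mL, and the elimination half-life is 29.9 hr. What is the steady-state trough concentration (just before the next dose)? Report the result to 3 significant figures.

k = ln 2 / 29.9 = 0.02318 hr⁻¹
Fraction remaining after one interval: e^(−kτ) = e^(−0.02318 × 67.0) = 0.2116
R = 1 / (1 − 0.2116) = 1.268
Css,max = 8.32 × 1.268 = 10.55 µg/mL
Css,min = Css,max × e^(−kτ) = 10.55 × 0.2116 ≈ 2.23 µg/mL

2.23 µg/mL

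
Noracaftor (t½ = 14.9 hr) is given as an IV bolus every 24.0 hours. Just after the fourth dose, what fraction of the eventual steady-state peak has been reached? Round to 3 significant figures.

0.989

k = ln 2 / 14.9 = 0.04652 hr⁻¹
f_n = 1 − e^(−nkτ) = 1 − e^(−4 × 0.04652 × 24.0) = 1 − e^(−4.466) = 1 − 0.01149 ≈ 0.989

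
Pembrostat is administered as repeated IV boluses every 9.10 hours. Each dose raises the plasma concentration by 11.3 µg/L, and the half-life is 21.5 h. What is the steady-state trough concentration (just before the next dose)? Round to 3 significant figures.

k = ln 2 / 21.5 = 0.03224 h⁻¹
Fraction remaining after one interval: e^(−kτ) = e^(−0.03224 × 9.10) = 0.7457
R = 1 / (1 − 0.7457) = 3.933
Css,max = 11.3 × 3.933 = 44.44 µg/L
Css,min = Css,max × e^(−kτ) = 44.44 × 0.7457 ≈ 33.1 µg/L

33.1 µg/L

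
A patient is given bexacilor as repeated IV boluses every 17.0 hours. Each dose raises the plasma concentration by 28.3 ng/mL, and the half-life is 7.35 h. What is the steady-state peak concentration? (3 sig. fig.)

k = ln 2 / 7.35 = 0.09431 h⁻¹
Fraction remaining after one interval: e^(−kτ) = e^(−0.09431 × 17.0) = 0.2013
R = 1 / (1 − 0.2013) = 1.252
Css,max = 28.3 × 1.252 ≈ 35.4 ng/mL

35.4 ng/mL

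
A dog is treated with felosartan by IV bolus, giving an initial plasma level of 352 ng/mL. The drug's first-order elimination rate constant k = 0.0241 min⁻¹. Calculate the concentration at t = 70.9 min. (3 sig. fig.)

63.7 ng/mL

C(t) = C₀ e^(−kt) = 352 × e^(−0.02410 × 70.9) = 352 × e^(−1.709) = 352 × 0.1811 ≈ 63.7 ng/mL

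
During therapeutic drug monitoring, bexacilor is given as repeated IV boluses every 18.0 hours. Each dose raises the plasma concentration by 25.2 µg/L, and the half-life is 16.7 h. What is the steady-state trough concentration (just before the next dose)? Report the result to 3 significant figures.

22.7 µg/L

k = ln 2 / 16.7 = 0.04151 h⁻¹
Fraction remaining after one interval: e^(−kτ) = e^(−0.04151 × 18.0) = 0.4737
R = 1 / (1 − 0.4737) = 1.900
Css,max = 25.2 × 1.900 = 47.88 µg/L
Css,min = Css,max × e^(−kτ) = 47.88 × 0.4737 ≈ 22.7 µg/L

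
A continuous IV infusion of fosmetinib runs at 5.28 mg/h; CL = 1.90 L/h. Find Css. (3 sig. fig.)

2.78 µg/mL

Css = infusion rate / CL = 5.28 / 1.90 ≈ 2.78 µg/mL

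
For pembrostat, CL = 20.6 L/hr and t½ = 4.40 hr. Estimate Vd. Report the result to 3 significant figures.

k = ln 2 / t½ = ln 2 / 4.40 = 0.1575 hr⁻¹
V = CL / k = 20.6 / 0.1575 ≈ 131 L

131 L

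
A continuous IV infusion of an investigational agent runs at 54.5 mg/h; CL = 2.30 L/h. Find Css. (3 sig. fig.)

23.7 µg/mL

Css = infusion rate / CL = 54.5 / 2.30 ≈ 23.7 µg/mL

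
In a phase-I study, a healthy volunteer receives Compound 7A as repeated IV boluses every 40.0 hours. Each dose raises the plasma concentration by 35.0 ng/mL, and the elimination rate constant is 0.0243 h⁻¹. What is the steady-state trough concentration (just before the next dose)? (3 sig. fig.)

21.3 ng/mL

Fraction remaining after one interval: e^(−kτ) = e^(−0.02430 × 40.0) = 0.3783
R = 1 / (1 − 0.3783) = 1.609
Css,max = 35.0 × 1.609 = 56.30 ng/mL
Css,min = Css,max × e^(−kτ) = 56.30 × 0.3783 ≈ 21.3 ng/mL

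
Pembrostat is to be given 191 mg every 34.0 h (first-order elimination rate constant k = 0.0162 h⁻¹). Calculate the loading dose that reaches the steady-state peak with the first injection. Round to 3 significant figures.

451 mg

Accumulation ratio R = 1 / (1 − e^(−kτ)) = 1 / (1 − e^(−0.01620×34.0)) = 1 / (1 − 0.5765) = 2.361
Loading dose = maintenance dose × R = 191 × 2.361 ≈ 451 mg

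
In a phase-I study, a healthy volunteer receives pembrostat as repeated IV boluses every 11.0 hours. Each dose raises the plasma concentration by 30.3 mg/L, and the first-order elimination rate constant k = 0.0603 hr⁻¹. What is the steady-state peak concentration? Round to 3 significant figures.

Fraction remaining after one interval: e^(−kτ) = e^(−0.06030 × 11.0) = 0.5151
R = 1 / (1 − 0.5151) = 2.062
Css,max = 30.3 × 2.062 ≈ 62.5 mg/L

62.5 mg/L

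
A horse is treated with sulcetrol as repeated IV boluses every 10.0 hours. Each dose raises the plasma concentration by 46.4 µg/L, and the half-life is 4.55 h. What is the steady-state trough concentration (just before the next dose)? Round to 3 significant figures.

12.9 µg/L

k = ln 2 / 4.55 = 0.1523 h⁻¹
Fraction remaining after one interval: e^(−kτ) = e^(−0.1523 × 10.0) = 0.2180
R = 1 / (1 − 0.2180) = 1.279
Css,max = 46.4 × 1.279 = 59.33 µg/L
Css,min = Css,max × e^(−kτ) = 59.33 × 0.2180 ≈ 12.9 µg/L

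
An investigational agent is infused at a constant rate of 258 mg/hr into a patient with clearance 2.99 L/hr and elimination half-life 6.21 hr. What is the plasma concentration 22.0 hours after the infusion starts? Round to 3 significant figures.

78.9 mg/L

Css = rate / CL = 258 / 2.99 = 86.29 mg/L
k = ln 2 / 6.21 = 0.1116 hr⁻¹
C(t) = Css (1 − e^(−kt)) = 86.29 × (1 − e^(−2.456)) = 86.29 × 0.9142 ≈ 78.9 mg/L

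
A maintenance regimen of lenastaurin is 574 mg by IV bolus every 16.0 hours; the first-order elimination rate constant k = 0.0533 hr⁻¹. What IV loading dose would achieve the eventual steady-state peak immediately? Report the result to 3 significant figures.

Accumulation ratio R = 1 / (1 − e^(−kτ)) = 1 / (1 − e^(−0.05330×16.0)) = 1 / (1 − 0.4262) = 1.743
Loading dose = maintenance dose × R = 574 × 1.743 ≈ 1000 mg

1000 mg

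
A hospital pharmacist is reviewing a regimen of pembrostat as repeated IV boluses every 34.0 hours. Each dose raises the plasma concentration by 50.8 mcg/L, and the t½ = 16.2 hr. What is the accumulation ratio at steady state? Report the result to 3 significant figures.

k = ln 2 / 16.2 = 0.04279 hr⁻¹
Fraction remaining after one interval: e^(−kτ) = e^(−0.04279 × 34.0) = 0.2335
R = 1 / (1 − 0.2335) = 1 / 0.7665 ≈ 1.30

1.30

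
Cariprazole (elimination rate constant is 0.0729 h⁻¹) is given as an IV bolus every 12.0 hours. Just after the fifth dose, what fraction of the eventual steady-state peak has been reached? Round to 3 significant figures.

f_n = 1 − e^(−nkτ) = 1 − e^(−5 × 0.07290 × 12.0) = 1 − e^(−4.374) = 1 − 0.01260 ≈ 0.987

0.987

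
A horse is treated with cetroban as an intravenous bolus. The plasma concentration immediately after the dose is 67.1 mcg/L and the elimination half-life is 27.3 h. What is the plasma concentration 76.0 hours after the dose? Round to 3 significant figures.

9.74 mcg/L

k = ln 2 / 27.3 = 0.02539 h⁻¹
C(t) = C₀ e^(−kt) = 67.1 × e^(−0.02539 × 76.0) = 67.1 × e^(−1.930) = 67.1 × 0.1452 ≈ 9.74 mcg/L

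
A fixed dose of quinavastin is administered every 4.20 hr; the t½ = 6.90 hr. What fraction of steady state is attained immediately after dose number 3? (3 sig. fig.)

0.718

k = ln 2 / 6.90 = 0.1005 hr⁻¹
f_n = 1 − e^(−nkτ) = 1 − e^(−3 × 0.1005 × 4.20) = 1 − e^(−1.266) = 1 − 0.2820 ≈ 0.718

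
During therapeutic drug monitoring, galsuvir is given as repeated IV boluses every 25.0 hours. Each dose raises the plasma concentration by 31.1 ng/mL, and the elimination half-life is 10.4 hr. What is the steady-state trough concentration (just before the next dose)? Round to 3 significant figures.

7.25 ng/mL

k = ln 2 / 10.4 = 0.06665 hr⁻¹
Fraction remaining after one interval: e^(−kτ) = e^(−0.06665 × 25.0) = 0.1890
R = 1 / (1 − 0.1890) = 1.233
Css,max = 31.1 × 1.233 = 38.35 ng/mL
Css,min = Css,max × e^(−kτ) = 38.35 × 0.1890 ≈ 7.25 ng/mL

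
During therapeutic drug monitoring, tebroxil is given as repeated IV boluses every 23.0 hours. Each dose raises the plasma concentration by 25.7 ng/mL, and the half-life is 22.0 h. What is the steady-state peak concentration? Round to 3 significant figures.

k = ln 2 / 22.0 = 0.03151 h⁻¹
Fraction remaining after one interval: e^(−kτ) = e^(−0.03151 × 23.0) = 0.4845
R = 1 / (1 − 0.4845) = 1.940
Css,max = 25.7 × 1.940 ≈ 49.9 ng/mL

49.9 ng/mL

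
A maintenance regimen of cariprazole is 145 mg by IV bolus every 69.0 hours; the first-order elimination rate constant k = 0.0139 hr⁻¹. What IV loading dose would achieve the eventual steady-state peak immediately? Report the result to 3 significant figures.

Accumulation ratio R = 1 / (1 − e^(−kτ)) = 1 / (1 − e^(−0.01390×69.0)) = 1 / (1 − 0.3832) = 1.621
Loading dose = maintenance dose × R = 145 × 1.621 ≈ 235 mg

235 mg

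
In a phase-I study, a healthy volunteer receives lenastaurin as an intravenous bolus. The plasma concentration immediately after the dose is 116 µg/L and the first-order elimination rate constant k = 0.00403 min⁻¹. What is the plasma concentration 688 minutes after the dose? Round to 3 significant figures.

C(t) = C₀ e^(−kt) = 116 × e^(−0.004030 × 688) = 116 × e^(−2.773) = 116 × 0.06250 ≈ 7.25 µg/L

7.25 µg/L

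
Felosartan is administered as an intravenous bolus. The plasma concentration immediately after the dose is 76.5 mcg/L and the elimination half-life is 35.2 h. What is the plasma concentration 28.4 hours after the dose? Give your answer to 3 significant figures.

43.7 mcg/L

k = ln 2 / 35.2 = 0.01969 h⁻¹
28.4 h is 0.8068 half-lives, so C = 76.5 × (1/2)^0.8068 = 76.5 × 0.5716 ≈ 43.7 mcg/L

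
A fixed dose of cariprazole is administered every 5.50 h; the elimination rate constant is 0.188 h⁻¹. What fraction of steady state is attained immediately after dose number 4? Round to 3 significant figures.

f_n = 1 − e^(−nkτ) = 1 − e^(−4 × 0.1880 × 5.50) = 1 − e^(−4.136) = 1 − 0.01599 ≈ 0.984

0.984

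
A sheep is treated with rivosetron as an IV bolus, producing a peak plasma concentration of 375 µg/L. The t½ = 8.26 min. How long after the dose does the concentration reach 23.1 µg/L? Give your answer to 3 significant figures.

33.2 minutes

k = ln 2 / 8.26 = 0.08392 min⁻¹
C(t) = C₀ e^(−kt)  ⇒  t = ln(C₀/C) / k
t = ln(375/23.1) / 0.08392 = 2.787 / 0.08392 ≈ 33.2 minutes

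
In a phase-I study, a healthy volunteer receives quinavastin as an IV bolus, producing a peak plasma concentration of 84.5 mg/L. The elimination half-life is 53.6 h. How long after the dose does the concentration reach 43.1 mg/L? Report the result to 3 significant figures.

52.1 hours

k = ln 2 / 53.6 = 0.01293 h⁻¹
C(t) = C₀ e^(−kt)  ⇒  t = ln(C₀/C) / k
t = ln(84.5/43.1) / 0.01293 = 0.6732 / 0.01293 ≈ 52.1 hours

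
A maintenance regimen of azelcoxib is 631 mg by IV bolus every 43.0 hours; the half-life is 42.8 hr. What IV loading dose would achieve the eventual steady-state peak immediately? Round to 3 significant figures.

1260 mg

k = ln 2 / 42.8 = 0.01620 hr⁻¹
Accumulation ratio R = 1 / (1 − e^(−kτ)) = 1 / (1 − e^(−0.01620×43.0)) = 1 / (1 − 0.4984) = 1.994
Loading dose = maintenance dose × R = 631 × 1.994 ≈ 1260 mg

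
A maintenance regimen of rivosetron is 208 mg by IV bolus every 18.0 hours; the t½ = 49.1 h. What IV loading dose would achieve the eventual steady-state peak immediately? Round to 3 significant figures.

927 mg

k = ln 2 / 49.1 = 0.01412 h⁻¹
Accumulation ratio R = 1 / (1 − e^(−kτ)) = 1 / (1 − e^(−0.01412×18.0)) = 1 / (1 − 0.7756) = 4.457
Loading dose = maintenance dose × R = 208 × 4.457 ≈ 927 mg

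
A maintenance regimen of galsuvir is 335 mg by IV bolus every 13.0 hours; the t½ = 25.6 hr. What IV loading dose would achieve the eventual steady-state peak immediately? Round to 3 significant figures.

1130 mg

k = ln 2 / 25.6 = 0.02708 hr⁻¹
Accumulation ratio R = 1 / (1 − e^(−kτ)) = 1 / (1 − e^(−0.02708×13.0)) = 1 / (1 − 0.7033) = 3.370
Loading dose = maintenance dose × R = 335 × 3.370 ≈ 1130 mg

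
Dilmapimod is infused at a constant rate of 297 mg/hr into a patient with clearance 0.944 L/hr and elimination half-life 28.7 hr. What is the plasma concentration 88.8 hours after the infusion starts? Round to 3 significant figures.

278 mg/L

Css = rate / CL = 297 / 0.944 = 314.6 mg/L
k = ln 2 / 28.7 = 0.02415 hr⁻¹
C(t) = Css (1 − e^(−kt)) = 314.6 × (1 − e^(−2.145)) = 314.6 × 0.8829 ≈ 278 mg/L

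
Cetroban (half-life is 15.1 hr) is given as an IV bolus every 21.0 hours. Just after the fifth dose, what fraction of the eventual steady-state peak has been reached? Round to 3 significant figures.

k = ln 2 / 15.1 = 0.04590 hr⁻¹
f_n = 1 − e^(−nkτ) = 1 − e^(−5 × 0.04590 × 21.0) = 1 − e^(−4.820) = 1 − 0.008068 ≈ 0.992

0.992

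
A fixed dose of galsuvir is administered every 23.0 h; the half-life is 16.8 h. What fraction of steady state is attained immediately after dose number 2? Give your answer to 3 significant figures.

0.850

k = ln 2 / 16.8 = 0.04126 h⁻¹
f_n = 1 − e^(−nkτ) = 1 − e^(−2 × 0.04126 × 23.0) = 1 − e^(−1.898) = 1 − 0.1499 ≈ 0.850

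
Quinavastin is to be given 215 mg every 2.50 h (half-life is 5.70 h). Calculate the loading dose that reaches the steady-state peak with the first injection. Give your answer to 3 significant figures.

820 mg

k = ln 2 / 5.70 = 0.1216 h⁻¹
Accumulation ratio R = 1 / (1 − e^(−kτ)) = 1 / (1 − e^(−0.1216×2.50)) = 1 / (1 − 0.7379) = 3.815
Loading dose = maintenance dose × R = 215 × 3.815 ≈ 820 mg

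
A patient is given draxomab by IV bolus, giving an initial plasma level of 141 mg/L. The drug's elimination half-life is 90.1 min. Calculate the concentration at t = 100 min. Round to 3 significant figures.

k = ln 2 / 90.1 = 0.007693 min⁻¹
C(t) = C₀ e^(−kt) = 141 × e^(−0.007693 × 100) = 141 × e^(−0.7693) = 141 × 0.4633 ≈ 65.3 mg/L

65.3 mg/L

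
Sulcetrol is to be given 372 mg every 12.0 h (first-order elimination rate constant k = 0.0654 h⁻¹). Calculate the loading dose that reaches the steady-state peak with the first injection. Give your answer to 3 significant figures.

Accumulation ratio R = 1 / (1 − e^(−kτ)) = 1 / (1 − e^(−0.06540×12.0)) = 1 / (1 − 0.4562) = 1.839
Loading dose = maintenance dose × R = 372 × 1.839 ≈ 684 mg

684 mg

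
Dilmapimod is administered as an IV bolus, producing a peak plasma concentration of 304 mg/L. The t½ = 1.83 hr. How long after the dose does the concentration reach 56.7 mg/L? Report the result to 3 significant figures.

4.43 hours

k = ln 2 / 1.83 = 0.3788 hr⁻¹
C(t) = C₀ e^(−kt)  ⇒  t = ln(C₀/C) / k
t = ln(304/56.7) / 0.3788 = 1.679 / 0.3788 ≈ 4.43 hours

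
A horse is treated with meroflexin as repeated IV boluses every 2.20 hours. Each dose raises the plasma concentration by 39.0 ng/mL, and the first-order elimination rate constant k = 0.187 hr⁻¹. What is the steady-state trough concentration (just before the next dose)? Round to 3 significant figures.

Fraction remaining after one interval: e^(−kτ) = e^(−0.1870 × 2.20) = 0.6627
R = 1 / (1 − 0.6627) = 2.965
Css,max = 39.0 × 2.965 = 115.6 ng/mL
Css,min = Css,max × e^(−kτ) = 115.6 × 0.6627 ≈ 76.6 ng/mL

76.6 ng/mL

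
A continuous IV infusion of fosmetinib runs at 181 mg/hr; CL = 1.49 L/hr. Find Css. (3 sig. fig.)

121 mg/L

Css = infusion rate / CL = 181 / 1.49 ≈ 121 mg/L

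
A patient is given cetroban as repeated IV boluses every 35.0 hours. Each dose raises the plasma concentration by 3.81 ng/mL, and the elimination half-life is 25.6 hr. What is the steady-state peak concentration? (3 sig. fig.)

6.22 ng/mL

k = ln 2 / 25.6 = 0.02708 hr⁻¹
Fraction remaining after one interval: e^(−kτ) = e^(−0.02708 × 35.0) = 0.3876
R = 1 / (1 − 0.3876) = 1.633
Css,max = 3.81 × 1.633 ≈ 6.22 ng/mL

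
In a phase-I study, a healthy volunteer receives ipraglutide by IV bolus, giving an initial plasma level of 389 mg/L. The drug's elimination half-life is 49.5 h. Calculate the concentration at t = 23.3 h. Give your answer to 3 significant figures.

281 mg/L

k = ln 2 / 49.5 = 0.01400 h⁻¹
C(t) = C₀ e^(−kt) = 389 × e^(−0.01400 × 23.3) = 389 × e^(−0.3263) = 389 × 0.7216 ≈ 281 mg/L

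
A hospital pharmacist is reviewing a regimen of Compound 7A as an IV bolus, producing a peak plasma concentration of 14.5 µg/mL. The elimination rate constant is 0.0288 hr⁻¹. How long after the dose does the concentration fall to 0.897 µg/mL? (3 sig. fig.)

C(t) = C₀ e^(−kt)  ⇒  t = ln(C₀/C) / k
t = ln(14.5/0.897) / 0.02880 = 2.783 / 0.02880 ≈ 96.6 hours

96.6 hours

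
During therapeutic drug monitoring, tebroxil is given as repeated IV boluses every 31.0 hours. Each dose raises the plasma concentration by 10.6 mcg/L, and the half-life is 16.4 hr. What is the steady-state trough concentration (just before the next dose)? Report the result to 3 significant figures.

k = ln 2 / 16.4 = 0.04227 hr⁻¹
Fraction remaining after one interval: e^(−kτ) = e^(−0.04227 × 31.0) = 0.2698
R = 1 / (1 − 0.2698) = 1.369
Css,max = 10.6 × 1.369 = 14.52 mcg/L
Css,min = Css,max × e^(−kτ) = 14.52 × 0.2698 ≈ 3.92 mcg/L

3.92 mcg/L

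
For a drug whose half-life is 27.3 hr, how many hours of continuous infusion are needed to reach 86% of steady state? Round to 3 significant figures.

k = ln 2 / 27.3 = 0.02539 hr⁻¹
f = 1 − e^(−kt)  ⇒  t = −ln(1 − f) / k
t = −ln(1 − 0.86) / 0.02539 = 1.966 / 0.02539 ≈ 77.4 hours

77.4 hours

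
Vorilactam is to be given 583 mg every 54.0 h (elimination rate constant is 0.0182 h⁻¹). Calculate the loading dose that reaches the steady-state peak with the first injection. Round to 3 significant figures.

Accumulation ratio R = 1 / (1 − e^(−kτ)) = 1 / (1 − e^(−0.01820×54.0)) = 1 / (1 − 0.3743) = 1.598
Loading dose = maintenance dose × R = 583 × 1.598 ≈ 932 mg

932 mg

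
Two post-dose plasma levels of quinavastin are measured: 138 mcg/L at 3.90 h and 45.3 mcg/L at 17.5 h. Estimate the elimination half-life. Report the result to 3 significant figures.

8.46 hours

k = ln(C₁/C₂) / (t₂ − t₁) = ln(138/45.3) / (17.5 − 3.90)
  = 1.114 / 13.60 = 0.08191 h⁻¹
t½ = ln 2 / k = ln 2 / 0.08191 ≈ 8.46 hours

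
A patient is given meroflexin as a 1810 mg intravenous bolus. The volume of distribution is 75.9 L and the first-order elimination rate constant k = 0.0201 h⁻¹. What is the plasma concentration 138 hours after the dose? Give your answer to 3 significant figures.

1.49 mg/L

C₀ = dose / V = 1810 / 75.9 = 23.85 mg/L
C(t) = C₀ e^(−kt) = 23.85 × e^(−0.02010 × 138) = 23.85 × e^(−2.774) = 23.85 × 0.06242 ≈ 1.49 mg/L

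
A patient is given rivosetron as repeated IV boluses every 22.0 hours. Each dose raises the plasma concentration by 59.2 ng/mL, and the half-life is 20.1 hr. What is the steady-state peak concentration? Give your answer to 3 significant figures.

k = ln 2 / 20.1 = 0.03448 hr⁻¹
Fraction remaining after one interval: e^(−kτ) = e^(−0.03448 × 22.0) = 0.4683
R = 1 / (1 − 0.4683) = 1.881
Css,max = 59.2 × 1.881 ≈ 111 ng/mL

111 ng/mL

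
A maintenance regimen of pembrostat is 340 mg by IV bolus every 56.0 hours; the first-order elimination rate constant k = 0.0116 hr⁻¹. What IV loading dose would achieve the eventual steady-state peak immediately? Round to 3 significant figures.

Accumulation ratio R = 1 / (1 − e^(−kτ)) = 1 / (1 − e^(−0.01160×56.0)) = 1 / (1 − 0.5223) = 2.093
Loading dose = maintenance dose × R = 340 × 2.093 ≈ 712 mg

712 mg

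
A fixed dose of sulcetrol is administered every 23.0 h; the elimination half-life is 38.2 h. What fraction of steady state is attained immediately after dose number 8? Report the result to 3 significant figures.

0.965

k = ln 2 / 38.2 = 0.01815 h⁻¹
f_n = 1 − e^(−nkτ) = 1 − e^(−8 × 0.01815 × 23.0) = 1 − e^(−3.339) = 1 − 0.03548 ≈ 0.965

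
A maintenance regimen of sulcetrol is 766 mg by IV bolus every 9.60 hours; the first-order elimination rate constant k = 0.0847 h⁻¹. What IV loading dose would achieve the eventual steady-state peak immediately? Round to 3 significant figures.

Accumulation ratio R = 1 / (1 − e^(−kτ)) = 1 / (1 − e^(−0.08470×9.60)) = 1 / (1 − 0.4435) = 1.797
Loading dose = maintenance dose × R = 766 × 1.797 ≈ 1380 mg

1380 mg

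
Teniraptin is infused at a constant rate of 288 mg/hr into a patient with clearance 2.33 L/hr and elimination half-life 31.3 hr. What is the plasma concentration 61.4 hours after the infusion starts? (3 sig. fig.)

91.9 µg/mL

Css = rate / CL = 288 / 2.33 = 123.6 µg/mL
k = ln 2 / 31.3 = 0.02215 hr⁻¹
C(t) = Css (1 − e^(−kt)) = 123.6 × (1 − e^(−1.360)) = 123.6 × 0.7433 ≈ 91.9 µg/mL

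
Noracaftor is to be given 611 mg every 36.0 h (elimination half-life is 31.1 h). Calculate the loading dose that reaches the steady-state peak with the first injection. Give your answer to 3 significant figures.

1110 mg

k = ln 2 / 31.1 = 0.02229 h⁻¹
Accumulation ratio R = 1 / (1 − e^(−kτ)) = 1 / (1 − e^(−0.02229×36.0)) = 1 / (1 − 0.4483) = 1.812
Loading dose = maintenance dose × R = 611 × 1.812 ≈ 1110 mg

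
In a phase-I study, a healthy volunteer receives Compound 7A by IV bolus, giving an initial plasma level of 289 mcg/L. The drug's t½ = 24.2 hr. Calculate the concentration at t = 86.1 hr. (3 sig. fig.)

k = ln 2 / 24.2 = 0.02864 hr⁻¹
C(t) = C₀ e^(−kt) = 289 × e^(−0.02864 × 86.1) = 289 × e^(−2.466) = 289 × 0.08491 ≈ 24.5 mcg/L

24.5 mcg/L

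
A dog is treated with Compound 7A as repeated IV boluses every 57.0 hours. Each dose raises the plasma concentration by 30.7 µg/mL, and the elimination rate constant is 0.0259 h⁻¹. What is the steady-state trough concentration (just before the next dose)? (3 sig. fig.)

Fraction remaining after one interval: e^(−kτ) = e^(−0.02590 × 57.0) = 0.2285
R = 1 / (1 − 0.2285) = 1.296
Css,max = 30.7 × 1.296 = 39.79 µg/mL
Css,min = Css,max × e^(−kτ) = 39.79 × 0.2285 ≈ 9.09 µg/mL

9.09 µg/mL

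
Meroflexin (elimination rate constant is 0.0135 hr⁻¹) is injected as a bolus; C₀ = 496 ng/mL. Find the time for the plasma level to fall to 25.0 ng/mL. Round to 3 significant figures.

C(t) = C₀ e^(−kt)  ⇒  t = ln(C₀/C) / k
t = ln(496/25.0) / 0.01350 = 2.988 / 0.01350 ≈ 221 hours

221 hours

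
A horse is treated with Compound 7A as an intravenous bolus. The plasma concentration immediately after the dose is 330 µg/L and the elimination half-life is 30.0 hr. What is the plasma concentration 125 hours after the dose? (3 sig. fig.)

18.4 µg/L

k = ln 2 / 30.0 = 0.02310 hr⁻¹
125 hr is 4.167 half-lives, so C = 330 × (1/2)^4.167 = 330 × 0.05568 ≈ 18.4 µg/L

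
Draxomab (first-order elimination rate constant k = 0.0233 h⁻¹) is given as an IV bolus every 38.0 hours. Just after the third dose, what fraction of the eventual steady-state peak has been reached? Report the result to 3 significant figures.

0.930

f_n = 1 − e^(−nkτ) = 1 − e^(−3 × 0.02330 × 38.0) = 1 − e^(−2.656) = 1 − 0.07021 ≈ 0.930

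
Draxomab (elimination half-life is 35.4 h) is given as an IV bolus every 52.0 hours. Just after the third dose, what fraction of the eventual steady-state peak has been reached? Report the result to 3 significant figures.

k = ln 2 / 35.4 = 0.01958 h⁻¹
f_n = 1 − e^(−nkτ) = 1 − e^(−3 × 0.01958 × 52.0) = 1 − e^(−3.055) = 1 − 0.04714 ≈ 0.953

0.953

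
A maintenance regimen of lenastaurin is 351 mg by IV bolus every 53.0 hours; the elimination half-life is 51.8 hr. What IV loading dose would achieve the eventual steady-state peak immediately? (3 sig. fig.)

k = ln 2 / 51.8 = 0.01338 hr⁻¹
Accumulation ratio R = 1 / (1 − e^(−kτ)) = 1 / (1 − e^(−0.01338×53.0)) = 1 / (1 − 0.4920) = 1.969
Loading dose = maintenance dose × R = 351 × 1.969 ≈ 691 mg

691 mg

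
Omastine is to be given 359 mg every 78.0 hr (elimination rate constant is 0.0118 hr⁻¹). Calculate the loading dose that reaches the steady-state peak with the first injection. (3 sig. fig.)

Accumulation ratio R = 1 / (1 − e^(−kτ)) = 1 / (1 − e^(−0.01180×78.0)) = 1 / (1 − 0.3984) = 1.662
Loading dose = maintenance dose × R = 359 × 1.662 ≈ 597 mg

597 mg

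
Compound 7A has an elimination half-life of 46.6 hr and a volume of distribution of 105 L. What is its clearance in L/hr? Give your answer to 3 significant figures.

k = ln 2 / t½ = ln 2 / 46.6 = 0.01487 hr⁻¹
CL = k · V = 0.01487 × 105 ≈ 1.56 L/hr

1.56 L/hr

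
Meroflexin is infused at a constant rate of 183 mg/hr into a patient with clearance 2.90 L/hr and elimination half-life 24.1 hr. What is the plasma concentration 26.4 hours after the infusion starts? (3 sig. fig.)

33.6 mg/L

Css = rate / CL = 183 / 2.90 = 63.10 mg/L
k = ln 2 / 24.1 = 0.02876 hr⁻¹
C(t) = Css (1 − e^(−kt)) = 63.10 × (1 − e^(−0.7593)) = 63.10 × 0.5320 ≈ 33.6 mg/L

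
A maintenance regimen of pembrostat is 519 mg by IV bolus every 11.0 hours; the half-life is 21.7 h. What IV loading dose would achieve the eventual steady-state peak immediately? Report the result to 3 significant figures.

1750 mg

k = ln 2 / 21.7 = 0.03194 h⁻¹
Accumulation ratio R = 1 / (1 − e^(−kτ)) = 1 / (1 − e^(−0.03194×11.0)) = 1 / (1 − 0.7037) = 3.375
Loading dose = maintenance dose × R = 519 × 3.375 ≈ 1750 mg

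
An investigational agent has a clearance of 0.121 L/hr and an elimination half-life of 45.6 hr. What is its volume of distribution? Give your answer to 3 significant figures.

7.96 L

k = ln 2 / t½ = ln 2 / 45.6 = 0.01520 hr⁻¹
V = CL / k = 0.121 / 0.01520 ≈ 7.96 L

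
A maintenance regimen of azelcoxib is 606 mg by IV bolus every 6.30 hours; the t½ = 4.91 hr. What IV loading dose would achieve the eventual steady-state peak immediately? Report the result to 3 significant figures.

1030 mg

k = ln 2 / 4.91 = 0.1412 hr⁻¹
Accumulation ratio R = 1 / (1 − e^(−kτ)) = 1 / (1 − e^(−0.1412×6.30)) = 1 / (1 − 0.4109) = 1.698
Loading dose = maintenance dose × R = 606 × 1.698 ≈ 1030 mg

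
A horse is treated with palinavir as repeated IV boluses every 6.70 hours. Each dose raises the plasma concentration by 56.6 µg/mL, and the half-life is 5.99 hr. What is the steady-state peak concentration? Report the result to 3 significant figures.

k = ln 2 / 5.99 = 0.1157 hr⁻¹
Fraction remaining after one interval: e^(−kτ) = e^(−0.1157 × 6.70) = 0.4606
R = 1 / (1 − 0.4606) = 1.854
Css,max = 56.6 × 1.854 ≈ 105 µg/mL

105 µg/mL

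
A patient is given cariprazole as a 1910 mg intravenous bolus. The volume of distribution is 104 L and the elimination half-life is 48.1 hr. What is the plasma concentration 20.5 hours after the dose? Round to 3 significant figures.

C₀ = dose / V = 1910 / 104 = 18.37 µg/mL
k = ln 2 / 48.1 = 0.01441 hr⁻¹
C(t) = C₀ e^(−kt) = 18.37 × e^(−0.01441 × 20.5) = 18.37 × e^(−0.2954) = 18.37 × 0.7442 ≈ 13.7 µg/mL

13.7 µg/mL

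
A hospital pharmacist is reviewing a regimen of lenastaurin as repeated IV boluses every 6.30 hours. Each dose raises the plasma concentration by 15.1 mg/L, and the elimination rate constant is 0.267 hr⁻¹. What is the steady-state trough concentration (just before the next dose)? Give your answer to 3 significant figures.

3.45 mg/L

Fraction remaining after one interval: e^(−kτ) = e^(−0.2670 × 6.30) = 0.1860
R = 1 / (1 − 0.1860) = 1.228
Css,max = 15.1 × 1.228 = 18.55 mg/L
Css,min = Css,max × e^(−kτ) = 18.55 × 0.1860 ≈ 3.45 mg/L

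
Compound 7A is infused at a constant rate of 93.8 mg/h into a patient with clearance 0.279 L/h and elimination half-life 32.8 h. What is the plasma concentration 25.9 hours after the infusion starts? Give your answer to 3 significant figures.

Css = rate / CL = 93.8 / 0.279 = 336.2 mg/L
k = ln 2 / 32.8 = 0.02113 h⁻¹
C(t) = Css (1 − e^(−kt)) = 336.2 × (1 − e^(−0.5473)) = 336.2 × 0.4215 ≈ 142 mg/L

142 mg/L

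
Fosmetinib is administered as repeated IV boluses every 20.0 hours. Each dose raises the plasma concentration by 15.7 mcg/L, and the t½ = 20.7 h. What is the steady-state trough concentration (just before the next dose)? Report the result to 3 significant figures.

k = ln 2 / 20.7 = 0.03349 h⁻¹
Fraction remaining after one interval: e^(−kτ) = e^(−0.03349 × 20.0) = 0.5119
R = 1 / (1 − 0.5119) = 2.049
Css,max = 15.7 × 2.049 = 32.16 mcg/L
Css,min = Css,max × e^(−kτ) = 32.16 × 0.5119 ≈ 16.5 mcg/L

16.5 mcg/L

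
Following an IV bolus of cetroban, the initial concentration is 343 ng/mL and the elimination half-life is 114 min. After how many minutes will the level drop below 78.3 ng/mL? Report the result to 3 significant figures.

243 minutes

k = ln 2 / 114 = 0.006080 min⁻¹
C(t) = C₀ e^(−kt)  ⇒  t = ln(C₀/C) / k
t = ln(343/78.3) / 0.006080 = 1.477 / 0.006080 ≈ 243 minutes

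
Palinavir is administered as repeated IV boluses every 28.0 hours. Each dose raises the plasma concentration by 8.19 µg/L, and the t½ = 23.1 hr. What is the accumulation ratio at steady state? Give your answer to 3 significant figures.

1.76

k = ln 2 / 23.1 = 0.03001 hr⁻¹
Fraction remaining after one interval: e^(−kτ) = e^(−0.03001 × 28.0) = 0.4316
R = 1 / (1 − 0.4316) = 1 / 0.5684 ≈ 1.76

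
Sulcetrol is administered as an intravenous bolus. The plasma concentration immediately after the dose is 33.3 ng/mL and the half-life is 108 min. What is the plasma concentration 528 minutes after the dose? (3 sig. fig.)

1.12 ng/mL

k = ln 2 / 108 = 0.006418 min⁻¹
C(t) = C₀ e^(−kt) = 33.3 × e^(−0.006418 × 528) = 33.3 × e^(−3.389) = 33.3 × 0.03375 ≈ 1.12 ng/mL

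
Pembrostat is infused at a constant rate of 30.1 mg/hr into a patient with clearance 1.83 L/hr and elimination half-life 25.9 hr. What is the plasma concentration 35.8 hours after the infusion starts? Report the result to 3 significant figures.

10.1 mg/L

Css = rate / CL = 30.1 / 1.83 = 16.45 mg/L
k = ln 2 / 25.9 = 0.02676 hr⁻¹
C(t) = Css (1 − e^(−kt)) = 16.45 × (1 − e^(−0.9581)) = 16.45 × 0.6164 ≈ 10.1 mg/L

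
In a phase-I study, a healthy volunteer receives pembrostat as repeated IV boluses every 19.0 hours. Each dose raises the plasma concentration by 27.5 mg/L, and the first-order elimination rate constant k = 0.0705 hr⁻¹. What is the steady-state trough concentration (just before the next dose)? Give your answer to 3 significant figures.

9.76 mg/L

Fraction remaining after one interval: e^(−kτ) = e^(−0.07050 × 19.0) = 0.2620
R = 1 / (1 − 0.2620) = 1.355
Css,max = 27.5 × 1.355 = 37.26 mg/L
Css,min = Css,max × e^(−kτ) = 37.26 × 0.2620 ≈ 9.76 mg/L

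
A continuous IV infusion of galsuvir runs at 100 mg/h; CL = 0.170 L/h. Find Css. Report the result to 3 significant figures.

588 mg/L

Css = infusion rate / CL = 100 / 0.170 ≈ 588 mg/L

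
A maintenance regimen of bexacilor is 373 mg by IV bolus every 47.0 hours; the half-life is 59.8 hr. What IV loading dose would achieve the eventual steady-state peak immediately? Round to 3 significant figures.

888 mg

k = ln 2 / 59.8 = 0.01159 hr⁻¹
Accumulation ratio R = 1 / (1 − e^(−kτ)) = 1 / (1 − e^(−0.01159×47.0)) = 1 / (1 − 0.5800) = 2.381
Loading dose = maintenance dose × R = 373 × 2.381 ≈ 888 mg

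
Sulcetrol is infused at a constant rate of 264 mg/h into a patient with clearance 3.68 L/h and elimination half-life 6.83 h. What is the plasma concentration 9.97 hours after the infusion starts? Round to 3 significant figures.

45.7 mg/L

Css = rate / CL = 264 / 3.68 = 71.74 mg/L
k = ln 2 / 6.83 = 0.1015 h⁻¹
C(t) = Css (1 − e^(−kt)) = 71.74 × (1 − e^(−1.012)) = 71.74 × 0.6364 ≈ 45.7 mg/L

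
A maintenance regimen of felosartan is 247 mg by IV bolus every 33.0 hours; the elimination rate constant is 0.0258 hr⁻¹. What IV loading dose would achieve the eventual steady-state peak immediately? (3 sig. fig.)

431 mg

Accumulation ratio R = 1 / (1 − e^(−kτ)) = 1 / (1 − e^(−0.02580×33.0)) = 1 / (1 − 0.4268) = 1.745
Loading dose = maintenance dose × R = 247 × 1.745 ≈ 431 mg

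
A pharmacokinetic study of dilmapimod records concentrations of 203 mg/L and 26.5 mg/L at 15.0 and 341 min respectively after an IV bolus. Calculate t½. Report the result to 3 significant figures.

k = ln(C₁/C₂) / (t₂ − t₁) = ln(203/26.5) / (341 − 15.0)
  = 2.036 / 326.0 = 0.006246 min⁻¹
t½ = ln 2 / k = ln 2 / 0.006246 ≈ 111 minutes

111 minutes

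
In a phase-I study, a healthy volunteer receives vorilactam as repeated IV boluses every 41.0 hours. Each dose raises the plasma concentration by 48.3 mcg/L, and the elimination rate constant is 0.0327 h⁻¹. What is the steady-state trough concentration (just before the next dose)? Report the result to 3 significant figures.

17.1 mcg/L

Fraction remaining after one interval: e^(−kτ) = e^(−0.03270 × 41.0) = 0.2617
R = 1 / (1 − 0.2617) = 1.354
Css,max = 48.3 × 1.354 = 65.42 mcg/L
Css,min = Css,max × e^(−kτ) = 65.42 × 0.2617 ≈ 17.1 mcg/L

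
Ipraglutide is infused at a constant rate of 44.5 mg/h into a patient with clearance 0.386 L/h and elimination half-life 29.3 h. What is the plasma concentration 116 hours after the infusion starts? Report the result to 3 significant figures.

108 µg/mL

Css = rate / CL = 44.5 / 0.386 = 115.3 µg/mL
k = ln 2 / 29.3 = 0.02366 h⁻¹
C(t) = Css (1 − e^(−kt)) = 115.3 × (1 − e^(−2.744)) = 115.3 × 0.9357 ≈ 108 µg/mL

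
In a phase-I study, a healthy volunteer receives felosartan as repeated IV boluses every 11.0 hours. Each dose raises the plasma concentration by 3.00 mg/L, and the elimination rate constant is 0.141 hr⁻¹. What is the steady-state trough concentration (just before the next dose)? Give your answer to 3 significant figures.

Fraction remaining after one interval: e^(−kτ) = e^(−0.1410 × 11.0) = 0.2120
R = 1 / (1 − 0.2120) = 1.269
Css,max = 3.00 × 1.269 = 3.807 mg/L
Css,min = Css,max × e^(−kτ) = 3.807 × 0.2120 ≈ 0.807 mg/L

0.807 mg/L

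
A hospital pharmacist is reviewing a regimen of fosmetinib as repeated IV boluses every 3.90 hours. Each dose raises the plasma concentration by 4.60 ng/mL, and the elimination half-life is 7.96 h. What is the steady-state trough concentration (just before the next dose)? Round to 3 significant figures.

11.4 ng/mL

k = ln 2 / 7.96 = 0.08708 h⁻¹
Fraction remaining after one interval: e^(−kτ) = e^(−0.08708 × 3.90) = 0.7120
R = 1 / (1 − 0.7120) = 3.473
Css,max = 4.60 × 3.473 = 15.97 ng/mL
Css,min = Css,max × e^(−kτ) = 15.97 × 0.7120 ≈ 11.4 ng/mL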